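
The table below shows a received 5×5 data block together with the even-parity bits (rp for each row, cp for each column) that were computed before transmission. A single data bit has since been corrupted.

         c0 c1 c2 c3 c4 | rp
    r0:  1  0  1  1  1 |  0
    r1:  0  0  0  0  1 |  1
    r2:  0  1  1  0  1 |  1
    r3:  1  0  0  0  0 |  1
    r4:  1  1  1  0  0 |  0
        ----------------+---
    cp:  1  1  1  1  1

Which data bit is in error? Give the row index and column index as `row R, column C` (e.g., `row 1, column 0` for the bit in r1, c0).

Recompute each row's even parity and compare to rp:
  r0: data parity 0, sent rp 0 → ok
  r1: data parity 1, sent rp 1 → ok
  r2: data parity 1, sent rp 1 → ok
  r3: data parity 1, sent rp 1 → ok
  r4: data parity 1, sent rp 0 → mismatch
Recompute each column's even parity and compare to cp:
  c0: data parity 1, sent cp 1 → ok
  c1: data parity 0, sent cp 1 → mismatch
  c2: data parity 1, sent cp 1 → ok
  c3: data parity 1, sent cp 1 → ok
  c4: data parity 1, sent cp 1 → ok
Exactly one row (r4) and one column (c1) fail → the flipped bit is at their intersection.

row 4, column 1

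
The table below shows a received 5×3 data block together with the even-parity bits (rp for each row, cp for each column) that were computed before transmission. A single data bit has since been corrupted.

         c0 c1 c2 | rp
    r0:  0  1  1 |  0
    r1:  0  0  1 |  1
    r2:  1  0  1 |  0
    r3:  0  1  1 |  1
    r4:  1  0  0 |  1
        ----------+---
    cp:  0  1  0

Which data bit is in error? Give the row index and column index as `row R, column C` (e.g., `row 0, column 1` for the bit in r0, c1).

Recompute each row's even parity and compare to rp:
  r0: data parity 0, sent rp 0 → ok
  r1: data parity 1, sent rp 1 → ok
  r2: data parity 0, sent rp 0 → ok
  r3: data parity 0, sent rp 1 → mismatch
  r4: data parity 1, sent rp 1 → ok
Recompute each column's even parity and compare to cp:
  c0: data parity 0, sent cp 0 → ok
  c1: data parity 0, sent cp 1 → mismatch
  c2: data parity 0, sent cp 0 → ok
Exactly one row (r3) and one column (c1) fail → the flipped bit is at their intersection.

row 3, column 1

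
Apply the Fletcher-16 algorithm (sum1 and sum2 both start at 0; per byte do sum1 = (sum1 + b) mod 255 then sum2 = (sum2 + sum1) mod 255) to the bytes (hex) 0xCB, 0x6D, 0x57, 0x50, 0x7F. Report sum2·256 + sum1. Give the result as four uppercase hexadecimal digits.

Running sums (mod 255):
  after byte 0 (0xCB): sum1=203, sum2=203
  after byte 1 (0x6D): sum1=57, sum2=5
  after byte 2 (0x57): sum1=144, sum2=149
  after byte 3 (0x50): sum1=224, sum2=118
  after byte 4 (0x7F): sum1=96, sum2=214
Checksum = sum2·256 + sum1 = 214·256 + 96 = 54880 = 0xD660.

D660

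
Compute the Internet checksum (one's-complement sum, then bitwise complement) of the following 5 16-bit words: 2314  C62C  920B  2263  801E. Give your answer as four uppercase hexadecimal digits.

E231

One's-complement addition (fold any carry out of bit 15 back into bit 0):
  0x2314 + 0xC62C = 0x0E940
  0xE940 + 0x920B = 0x17B4B → wrap carry → 0x7B4C
  0x7B4C + 0x2263 = 0x09DAF
  0x9DAF + 0x801E = 0x11DCD → wrap carry → 0x1DCE
One's-complement sum = 0x1DCE.
Checksum = ~0x1DCE & 0xFFFF = 0xE231.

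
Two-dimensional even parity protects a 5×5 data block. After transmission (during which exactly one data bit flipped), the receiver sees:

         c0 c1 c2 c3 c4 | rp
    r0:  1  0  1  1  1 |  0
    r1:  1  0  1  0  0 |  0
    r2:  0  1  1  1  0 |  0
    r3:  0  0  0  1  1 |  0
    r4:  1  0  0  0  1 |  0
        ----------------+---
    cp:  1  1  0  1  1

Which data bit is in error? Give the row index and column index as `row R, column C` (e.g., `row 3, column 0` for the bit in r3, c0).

Recompute each row's even parity and compare to rp:
  r0: data parity 0, sent rp 0 → ok
  r1: data parity 0, sent rp 0 → ok
  r2: data parity 1, sent rp 0 → mismatch
  r3: data parity 0, sent rp 0 → ok
  r4: data parity 0, sent rp 0 → ok
Recompute each column's even parity and compare to cp:
  c0: data parity 1, sent cp 1 → ok
  c1: data parity 1, sent cp 1 → ok
  c2: data parity 1, sent cp 0 → mismatch
  c3: data parity 1, sent cp 1 → ok
  c4: data parity 1, sent cp 1 → ok
Exactly one row (r2) and one column (c2) fail → the flipped bit is at their intersection.

row 2, column 2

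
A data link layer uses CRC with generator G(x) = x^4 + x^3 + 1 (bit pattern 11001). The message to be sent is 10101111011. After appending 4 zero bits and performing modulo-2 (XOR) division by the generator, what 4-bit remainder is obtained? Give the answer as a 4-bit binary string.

Append 4 zeros: 101011110110000. Divide by 11001 (XOR where the leading bit is 1):
  pos 0: 10101 XOR 11001 = 01100
  pos 1: 11001 XOR 11001 = 00000
  pos 6: 11011 XOR 11001 = 00010
  pos 9: 10000 XOR 11001 = 01001
  pos 10: 10010 XOR 11001 = 01011
Remainder (last 4 bits) = 1011. This is the CRC / FCS.

1011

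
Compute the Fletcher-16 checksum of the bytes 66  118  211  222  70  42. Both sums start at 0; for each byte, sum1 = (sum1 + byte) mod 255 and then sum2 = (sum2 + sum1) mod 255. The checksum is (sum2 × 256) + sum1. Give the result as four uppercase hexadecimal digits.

80DB

Running sums (mod 255):
  after byte 0 (66): sum1=66, sum2=66
  after byte 1 (118): sum1=184, sum2=250
  after byte 2 (211): sum1=140, sum2=135
  after byte 3 (222): sum1=107, sum2=242
  after byte 4 (70): sum1=177, sum2=164
  after byte 5 (42): sum1=219, sum2=128
Checksum = sum2·256 + sum1 = 128·256 + 219 = 32987 = 0x80DB.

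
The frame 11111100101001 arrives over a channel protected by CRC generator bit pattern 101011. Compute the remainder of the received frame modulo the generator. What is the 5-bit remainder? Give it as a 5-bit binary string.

Modulo-2 division of 11111100101001 by 101011:
  pos 0: 111111 XOR 101011 = 010100
  pos 1: 101000 XOR 101011 = 000011
  pos 5: 110101 XOR 101011 = 011110
  pos 6: 111100 XOR 101011 = 010111
  pos 7: 101110 XOR 101011 = 000101
Remainder = 01011 (nonzero — an error is detected).

01011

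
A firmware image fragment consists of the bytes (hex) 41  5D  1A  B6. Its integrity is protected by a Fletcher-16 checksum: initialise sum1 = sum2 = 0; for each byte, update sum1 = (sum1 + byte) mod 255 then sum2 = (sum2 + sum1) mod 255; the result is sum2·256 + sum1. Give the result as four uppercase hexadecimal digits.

Running sums (mod 255):
  after byte 0 (41): sum1=65, sum2=65
  after byte 1 (5D): sum1=158, sum2=223
  after byte 2 (1A): sum1=184, sum2=152
  after byte 3 (B6): sum1=111, sum2=8
Checksum = sum2·256 + sum1 = 8·256 + 111 = 2159 = 0x086F.

086F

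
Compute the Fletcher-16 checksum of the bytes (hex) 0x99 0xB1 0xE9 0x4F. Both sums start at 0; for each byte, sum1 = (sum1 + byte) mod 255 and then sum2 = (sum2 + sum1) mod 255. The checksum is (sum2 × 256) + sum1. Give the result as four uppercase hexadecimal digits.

9E84

Running sums (mod 255):
  after byte 0 (0x99): sum1=153, sum2=153
  after byte 1 (0xB1): sum1=75, sum2=228
  after byte 2 (0xE9): sum1=53, sum2=26
  after byte 3 (0x4F): sum1=132, sum2=158
Checksum = sum2·256 + sum1 = 158·256 + 132 = 40580 = 0x9E84.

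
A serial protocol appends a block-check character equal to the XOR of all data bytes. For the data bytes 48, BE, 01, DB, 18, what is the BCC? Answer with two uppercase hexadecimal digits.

XOR the bytes together:
  start with 0x48
  0x48 ⊕ 0xBE = 0xF6
  0xF6 ⊕ 0x01 = 0xF7
  0xF7 ⊕ 0xDB = 0x2C
  0x2C ⊕ 0x18 = 0x34

34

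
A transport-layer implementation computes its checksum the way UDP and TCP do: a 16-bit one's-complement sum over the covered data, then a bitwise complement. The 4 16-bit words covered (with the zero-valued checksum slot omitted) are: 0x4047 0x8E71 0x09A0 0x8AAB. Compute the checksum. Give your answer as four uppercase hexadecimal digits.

One's-complement addition (fold any carry out of bit 15 back into bit 0):
  0x4047 + 0x8E71 = 0x0CEB8
  0xCEB8 + 0x09A0 = 0x0D858
  0xD858 + 0x8AAB = 0x16303 → wrap carry → 0x6304
One's-complement sum = 0x6304.
Checksum = ~0x6304 & 0xFFFF = 0x9CFB.

9CFB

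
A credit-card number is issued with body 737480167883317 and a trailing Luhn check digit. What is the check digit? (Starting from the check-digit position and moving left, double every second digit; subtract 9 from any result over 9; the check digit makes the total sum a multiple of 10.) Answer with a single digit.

Partial digits right→left: 7 1 3 3 8 8 7 6 1 0 8 4 7 3 7
Double every second digit counting from the check-digit position (so the 1st, 3rd, 5th, ... of the partial from the right).
  doubled (with −9 where >9): 5 6 7 5 2 7 5 5 → sum 42
  kept as-is: 1 3 8 6 0 4 3 → sum 25
Total = 42 + 25 = 67.
Check digit = (10 − (67 mod 10)) mod 10 = 3.

3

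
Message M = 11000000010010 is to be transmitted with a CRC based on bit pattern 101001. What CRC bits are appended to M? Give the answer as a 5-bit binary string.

01110

Append 5 zeros: 1100000001001000000. Divide by 101001 (XOR where the leading bit is 1):
  pos 0: 110000 XOR 101001 = 011001
  pos 1: 110010 XOR 101001 = 011011
  pos 2: 110110 XOR 101001 = 011111
  pos 3: 111110 XOR 101001 = 010111
  pos 4: 101111 XOR 101001 = 000110
  pos 7: 110001 XOR 101001 = 011000
  pos 8: 110000 XOR 101001 = 011001
  pos 9: 110010 XOR 101001 = 011011
  pos 10: 110110 XOR 101001 = 011111
  pos 11: 111110 XOR 101001 = 010111
  pos 12: 101110 XOR 101001 = 000111
Remainder (last 5 bits) = 01110. This is the CRC / FCS.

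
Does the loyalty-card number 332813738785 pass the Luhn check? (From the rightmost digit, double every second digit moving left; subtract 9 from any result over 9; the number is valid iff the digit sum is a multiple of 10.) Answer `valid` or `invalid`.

valid

From the right, keep odd positions and double even positions (subtract 9 from any doubled value over 9):
  doubled (positions 2,4,...): 7 7 5 2 4 6 → sum 31
  kept (positions 1,3,...): 5 7 3 3 8 3 → sum 29
Total = 60.
60 mod 10 = 0, so the number is valid.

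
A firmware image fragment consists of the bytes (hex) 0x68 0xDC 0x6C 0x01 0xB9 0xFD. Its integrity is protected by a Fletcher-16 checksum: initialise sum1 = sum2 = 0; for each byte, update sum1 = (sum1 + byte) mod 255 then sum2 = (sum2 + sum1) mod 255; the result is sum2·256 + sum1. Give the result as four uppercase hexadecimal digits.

Running sums (mod 255):
  after byte 0 (0x68): sum1=104, sum2=104
  after byte 1 (0xDC): sum1=69, sum2=173
  after byte 2 (0x6C): sum1=177, sum2=95
  after byte 3 (0x01): sum1=178, sum2=18
  after byte 4 (0xB9): sum1=108, sum2=126
  after byte 5 (0xFD): sum1=106, sum2=232
Checksum = sum2·256 + sum1 = 232·256 + 106 = 59498 = 0xE86A.

E86A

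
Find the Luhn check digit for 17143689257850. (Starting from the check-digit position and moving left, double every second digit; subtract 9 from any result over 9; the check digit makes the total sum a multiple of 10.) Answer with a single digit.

Partial digits right→left: 0 5 8 7 5 2 9 8 6 3 4 1 7 1
Double every second digit counting from the check-digit position (so the 1st, 3rd, 5th, ... of the partial from the right).
  doubled (with −9 where >9): 0 7 1 9 3 8 5 → sum 33
  kept as-is: 5 7 2 8 3 1 1 → sum 27
Total = 33 + 27 = 60.
Check digit = (10 − (60 mod 10)) mod 10 = 0.

0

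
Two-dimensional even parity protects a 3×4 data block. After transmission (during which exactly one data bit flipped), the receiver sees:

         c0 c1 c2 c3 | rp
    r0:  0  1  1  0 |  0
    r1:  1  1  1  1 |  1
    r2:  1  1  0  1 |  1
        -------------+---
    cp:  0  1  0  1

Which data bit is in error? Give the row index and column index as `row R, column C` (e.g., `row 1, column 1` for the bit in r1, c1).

Recompute each row's even parity and compare to rp:
  r0: data parity 0, sent rp 0 → ok
  r1: data parity 0, sent rp 1 → mismatch
  r2: data parity 1, sent rp 1 → ok
Recompute each column's even parity and compare to cp:
  c0: data parity 0, sent cp 0 → ok
  c1: data parity 1, sent cp 1 → ok
  c2: data parity 0, sent cp 0 → ok
  c3: data parity 0, sent cp 1 → mismatch
Exactly one row (r1) and one column (c3) fail → the flipped bit is at their intersection.

row 1, column 3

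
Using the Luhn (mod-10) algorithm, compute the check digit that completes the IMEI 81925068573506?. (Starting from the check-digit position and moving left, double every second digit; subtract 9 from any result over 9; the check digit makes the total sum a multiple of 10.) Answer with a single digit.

2

Partial digits right→left: 6 0 5 3 7 5 8 6 0 5 2 9 1 8
Double every second digit counting from the check-digit position (so the 1st, 3rd, 5th, ... of the partial from the right).
  doubled (with −9 where >9): 3 1 5 7 0 4 2 → sum 22
  kept as-is: 0 3 5 6 5 9 8 → sum 36
Total = 22 + 36 = 58.
Check digit = (10 − (58 mod 10)) mod 10 = 2.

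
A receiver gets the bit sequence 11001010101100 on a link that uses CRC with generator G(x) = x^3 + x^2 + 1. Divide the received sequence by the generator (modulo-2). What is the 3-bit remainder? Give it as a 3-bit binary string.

Modulo-2 division of 11001010101100 by 1101:
  pos 0: 1100 XOR 1101 = 0001
  pos 3: 1101 XOR 1101 = 0000
  pos 8: 1011 XOR 1101 = 0110
  pos 9: 1100 XOR 1101 = 0001
Remainder = 010 (nonzero — an error is detected).

010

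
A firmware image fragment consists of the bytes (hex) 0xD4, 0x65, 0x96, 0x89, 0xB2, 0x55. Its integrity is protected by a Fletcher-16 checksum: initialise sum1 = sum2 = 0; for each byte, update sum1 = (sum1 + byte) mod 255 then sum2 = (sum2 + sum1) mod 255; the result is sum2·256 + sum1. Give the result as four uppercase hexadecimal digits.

A962

Running sums (mod 255):
  after byte 0 (0xD4): sum1=212, sum2=212
  after byte 1 (0x65): sum1=58, sum2=15
  after byte 2 (0x96): sum1=208, sum2=223
  after byte 3 (0x89): sum1=90, sum2=58
  after byte 4 (0xB2): sum1=13, sum2=71
  after byte 5 (0x55): sum1=98, sum2=169
Checksum = sum2·256 + sum1 = 169·256 + 98 = 43362 = 0xA962.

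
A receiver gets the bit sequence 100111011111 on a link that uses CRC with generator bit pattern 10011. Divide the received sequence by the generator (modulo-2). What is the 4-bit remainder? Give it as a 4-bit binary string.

0000

Modulo-2 division of 100111011111 by 10011:
  pos 0: 10011 XOR 10011 = 00000
  pos 5: 10111 XOR 10011 = 00100
  pos 7: 10011 XOR 10011 = 00000
Remainder = 0000 (zero — the frame passes the CRC check).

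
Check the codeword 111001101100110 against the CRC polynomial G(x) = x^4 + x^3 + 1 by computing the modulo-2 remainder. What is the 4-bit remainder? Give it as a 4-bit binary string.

Modulo-2 division of 111001101100110 by 11001:
  pos 0: 11100 XOR 11001 = 00101
  pos 2: 10111 XOR 11001 = 01110
  pos 3: 11100 XOR 11001 = 00101
  pos 5: 10111 XOR 11001 = 01110
  pos 6: 11100 XOR 11001 = 00101
  pos 8: 10101 XOR 11001 = 01100
  pos 9: 11001 XOR 11001 = 00000
Remainder = 0000 (zero — the frame passes the CRC check).

0000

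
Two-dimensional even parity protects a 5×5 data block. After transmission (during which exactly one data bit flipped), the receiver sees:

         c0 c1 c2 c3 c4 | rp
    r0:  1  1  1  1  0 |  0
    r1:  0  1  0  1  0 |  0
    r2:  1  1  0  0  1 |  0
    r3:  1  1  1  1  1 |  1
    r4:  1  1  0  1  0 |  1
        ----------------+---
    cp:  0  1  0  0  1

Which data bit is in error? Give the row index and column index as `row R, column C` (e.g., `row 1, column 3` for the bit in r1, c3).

row 2, column 4

Recompute each row's even parity and compare to rp:
  r0: data parity 0, sent rp 0 → ok
  r1: data parity 0, sent rp 0 → ok
  r2: data parity 1, sent rp 0 → mismatch
  r3: data parity 1, sent rp 1 → ok
  r4: data parity 1, sent rp 1 → ok
Recompute each column's even parity and compare to cp:
  c0: data parity 0, sent cp 0 → ok
  c1: data parity 1, sent cp 1 → ok
  c2: data parity 0, sent cp 0 → ok
  c3: data parity 0, sent cp 0 → ok
  c4: data parity 0, sent cp 1 → mismatch
Exactly one row (r2) and one column (c4) fail → the flipped bit is at their intersection.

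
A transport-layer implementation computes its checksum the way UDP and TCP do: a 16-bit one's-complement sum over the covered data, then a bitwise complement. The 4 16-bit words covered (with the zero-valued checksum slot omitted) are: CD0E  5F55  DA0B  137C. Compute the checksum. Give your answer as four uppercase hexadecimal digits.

One's-complement addition (fold any carry out of bit 15 back into bit 0):
  0xCD0E + 0x5F55 = 0x12C63 → wrap carry → 0x2C64
  0x2C64 + 0xDA0B = 0x1066F → wrap carry → 0x0670
  0x0670 + 0x137C = 0x019EC
One's-complement sum = 0x19EC.
Checksum = ~0x19EC & 0xFFFF = 0xE613.

E613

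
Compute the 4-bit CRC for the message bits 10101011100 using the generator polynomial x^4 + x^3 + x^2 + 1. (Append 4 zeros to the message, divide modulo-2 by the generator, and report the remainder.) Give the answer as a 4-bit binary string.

0011

Append 4 zeros: 101010111000000. Divide by 11101 (XOR where the leading bit is 1):
  pos 0: 10101 XOR 11101 = 01000
  pos 1: 10000 XOR 11101 = 01101
  pos 2: 11011 XOR 11101 = 00110
  pos 4: 11011 XOR 11101 = 00110
  pos 6: 11000 XOR 11101 = 00101
  pos 8: 10100 XOR 11101 = 01001
  pos 9: 10010 XOR 11101 = 01111
  pos 10: 11110 XOR 11101 = 00011
Remainder (last 4 bits) = 0011. This is the CRC / FCS.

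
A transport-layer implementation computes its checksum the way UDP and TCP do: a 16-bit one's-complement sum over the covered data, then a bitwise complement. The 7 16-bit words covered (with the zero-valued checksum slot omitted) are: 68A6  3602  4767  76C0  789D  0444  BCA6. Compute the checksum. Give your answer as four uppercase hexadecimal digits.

One's-complement addition (fold any carry out of bit 15 back into bit 0):
  0x68A6 + 0x3602 = 0x09EA8
  0x9EA8 + 0x4767 = 0x0E60F
  0xE60F + 0x76C0 = 0x15CCF → wrap carry → 0x5CD0
  0x5CD0 + 0x789D = 0x0D56D
  0xD56D + 0x0444 = 0x0D9B1
  0xD9B1 + 0xBCA6 = 0x19657 → wrap carry → 0x9658
One's-complement sum = 0x9658.
Checksum = ~0x9658 & 0xFFFF = 0x69A7.

69A7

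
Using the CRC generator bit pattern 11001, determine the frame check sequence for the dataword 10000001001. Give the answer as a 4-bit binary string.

Append 4 zeros: 100000010010000. Divide by 11001 (XOR where the leading bit is 1):
  pos 0: 10000 XOR 11001 = 01001
  pos 1: 10010 XOR 11001 = 01011
  pos 2: 10110 XOR 11001 = 01111
  pos 3: 11111 XOR 11001 = 00110
  pos 5: 11000 XOR 11001 = 00001
  pos 9: 11000 XOR 11001 = 00001
Remainder (last 4 bits) = 0010. This is the CRC / FCS.

0010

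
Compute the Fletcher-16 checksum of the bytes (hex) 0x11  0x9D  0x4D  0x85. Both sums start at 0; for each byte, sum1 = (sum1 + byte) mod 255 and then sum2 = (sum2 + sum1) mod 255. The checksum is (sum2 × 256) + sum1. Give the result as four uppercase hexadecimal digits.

Running sums (mod 255):
  after byte 0 (0x11): sum1=17, sum2=17
  after byte 1 (0x9D): sum1=174, sum2=191
  after byte 2 (0x4D): sum1=251, sum2=187
  after byte 3 (0x85): sum1=129, sum2=61
Checksum = sum2·256 + sum1 = 61·256 + 129 = 15745 = 0x3D81.

3D81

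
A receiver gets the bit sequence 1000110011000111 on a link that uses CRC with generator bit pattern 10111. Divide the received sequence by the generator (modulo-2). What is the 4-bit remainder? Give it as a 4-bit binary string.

Modulo-2 division of 1000110011000111 by 10111:
  pos 0: 10001 XOR 10111 = 00110
  pos 2: 11010 XOR 10111 = 01101
  pos 3: 11010 XOR 10111 = 01101
  pos 4: 11011 XOR 10111 = 01100
  pos 5: 11001 XOR 10111 = 01110
  pos 6: 11100 XOR 10111 = 01011
  pos 7: 10110 XOR 10111 = 00001
  pos 11: 10111 XOR 10111 = 00000
Remainder = 0000 (zero — the frame passes the CRC check).

0000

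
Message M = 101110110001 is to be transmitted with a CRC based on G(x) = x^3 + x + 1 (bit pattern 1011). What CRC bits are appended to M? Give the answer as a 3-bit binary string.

011

Append 3 zeros: 101110110001000. Divide by 1011 (XOR where the leading bit is 1):
  pos 0: 1011 XOR 1011 = 0000
  pos 4: 1011 XOR 1011 = 0000
  pos 11: 1000 XOR 1011 = 0011
Remainder (last 3 bits) = 011. This is the CRC / FCS.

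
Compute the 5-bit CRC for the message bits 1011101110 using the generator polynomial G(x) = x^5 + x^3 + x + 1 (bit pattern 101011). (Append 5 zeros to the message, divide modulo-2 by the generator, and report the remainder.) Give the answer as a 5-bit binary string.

01110

Append 5 zeros: 101110111000000. Divide by 101011 (XOR where the leading bit is 1):
  pos 0: 101110 XOR 101011 = 000101
  pos 3: 101111 XOR 101011 = 000100
  pos 6: 100000 XOR 101011 = 001011
  pos 8: 101100 XOR 101011 = 000111
Remainder (last 5 bits) = 01110. This is the CRC / FCS.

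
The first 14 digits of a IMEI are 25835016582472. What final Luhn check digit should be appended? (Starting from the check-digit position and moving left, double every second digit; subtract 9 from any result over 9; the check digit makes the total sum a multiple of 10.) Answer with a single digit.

Partial digits right→left: 2 7 4 2 8 5 6 1 0 5 3 8 5 2
Double every second digit counting from the check-digit position (so the 1st, 3rd, 5th, ... of the partial from the right).
  doubled (with −9 where >9): 4 8 7 3 0 6 1 → sum 29
  kept as-is: 7 2 5 1 5 8 2 → sum 30
Total = 29 + 30 = 59.
Check digit = (10 − (59 mod 10)) mod 10 = 1.

1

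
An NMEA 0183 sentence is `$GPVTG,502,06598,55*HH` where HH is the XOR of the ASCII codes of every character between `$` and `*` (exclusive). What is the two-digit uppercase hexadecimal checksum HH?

7B

XOR the ASCII codes of the payload characters:
  'G' = 0x47 → acc = 0x47
  'P' = 0x50 → acc = 0x17
  'V' = 0x56 → acc = 0x41
  'T' = 0x54 → acc = 0x15
  'G' = 0x47 → acc = 0x52
  ',' = 0x2C → acc = 0x7E
  '5' = 0x35 → acc = 0x4B
  '0' = 0x30 → acc = 0x7B
  '2' = 0x32 → acc = 0x49
  ',' = 0x2C → acc = 0x65
  '0' = 0x30 → acc = 0x55
  '6' = 0x36 → acc = 0x63
  '5' = 0x35 → acc = 0x56
  '9' = 0x39 → acc = 0x6F
  '8' = 0x38 → acc = 0x57
  ',' = 0x2C → acc = 0x7B
  '5' = 0x35 → acc = 0x4E
  '5' = 0x35 → acc = 0x7B
Checksum = 0x7B.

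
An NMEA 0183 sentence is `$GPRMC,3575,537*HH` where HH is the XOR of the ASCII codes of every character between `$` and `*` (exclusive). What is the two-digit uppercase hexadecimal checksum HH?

XOR the ASCII codes of the payload characters:
  'G' = 0x47 → acc = 0x47
  'P' = 0x50 → acc = 0x17
  'R' = 0x52 → acc = 0x45
  'M' = 0x4D → acc = 0x08
  'C' = 0x43 → acc = 0x4B
  ',' = 0x2C → acc = 0x67
  '3' = 0x33 → acc = 0x54
  '5' = 0x35 → acc = 0x61
  '7' = 0x37 → acc = 0x56
  '5' = 0x35 → acc = 0x63
  ',' = 0x2C → acc = 0x4F
  '5' = 0x35 → acc = 0x7A
  '3' = 0x33 → acc = 0x49
  '7' = 0x37 → acc = 0x7E
Checksum = 0x7E.

7E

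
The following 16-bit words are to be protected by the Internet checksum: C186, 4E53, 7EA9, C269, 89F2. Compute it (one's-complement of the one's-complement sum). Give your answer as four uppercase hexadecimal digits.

2520

One's-complement addition (fold any carry out of bit 15 back into bit 0):
  0xC186 + 0x4E53 = 0x10FD9 → wrap carry → 0x0FDA
  0x0FDA + 0x7EA9 = 0x08E83
  0x8E83 + 0xC269 = 0x150EC → wrap carry → 0x50ED
  0x50ED + 0x89F2 = 0x0DADF
One's-complement sum = 0xDADF.
Checksum = ~0xDADF & 0xFFFF = 0x2520.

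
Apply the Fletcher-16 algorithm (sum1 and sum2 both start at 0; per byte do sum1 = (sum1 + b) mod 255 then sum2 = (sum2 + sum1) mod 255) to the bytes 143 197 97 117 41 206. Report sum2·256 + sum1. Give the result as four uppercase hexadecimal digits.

4124

Running sums (mod 255):
  after byte 0 (143): sum1=143, sum2=143
  after byte 1 (197): sum1=85, sum2=228
  after byte 2 (97): sum1=182, sum2=155
  after byte 3 (117): sum1=44, sum2=199
  after byte 4 (41): sum1=85, sum2=29
  after byte 5 (206): sum1=36, sum2=65
Checksum = sum2·256 + sum1 = 65·256 + 36 = 16676 = 0x4124.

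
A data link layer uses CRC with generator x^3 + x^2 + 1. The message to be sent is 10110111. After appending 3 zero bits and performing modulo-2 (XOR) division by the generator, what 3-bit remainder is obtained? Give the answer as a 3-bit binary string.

Append 3 zeros: 10110111000. Divide by 1101 (XOR where the leading bit is 1):
  pos 0: 1011 XOR 1101 = 0110
  pos 1: 1100 XOR 1101 = 0001
  pos 4: 1111 XOR 1101 = 0010
  pos 6: 1000 XOR 1101 = 0101
  pos 7: 1010 XOR 1101 = 0111
Remainder (last 3 bits) = 111. This is the CRC / FCS.

111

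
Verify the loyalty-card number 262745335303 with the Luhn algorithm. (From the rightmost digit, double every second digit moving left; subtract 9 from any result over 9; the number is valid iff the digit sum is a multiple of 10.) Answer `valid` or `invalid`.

From the right, keep odd positions and double even positions (subtract 9 from any doubled value over 9):
  doubled (positions 2,4,...): 0 1 6 8 4 4 → sum 23
  kept (positions 1,3,...): 3 3 3 5 7 6 → sum 27
Total = 50.
50 mod 10 = 0, so the number is valid.

valid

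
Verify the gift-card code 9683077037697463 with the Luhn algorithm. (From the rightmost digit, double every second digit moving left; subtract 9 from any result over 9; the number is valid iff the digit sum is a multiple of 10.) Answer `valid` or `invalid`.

invalid

From the right, keep odd positions and double even positions (subtract 9 from any doubled value over 9):
  doubled (positions 2,4,...): 3 5 3 6 5 0 7 9 → sum 38
  kept (positions 1,3,...): 3 4 9 7 0 7 3 6 → sum 39
Total = 77.
77 mod 10 = 7, so the number is invalid.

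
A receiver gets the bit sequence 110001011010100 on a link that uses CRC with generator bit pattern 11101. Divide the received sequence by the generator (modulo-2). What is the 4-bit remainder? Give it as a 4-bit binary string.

Modulo-2 division of 110001011010100 by 11101:
  pos 0: 11000 XOR 11101 = 00101
  pos 2: 10110 XOR 11101 = 01011
  pos 3: 10111 XOR 11101 = 01010
  pos 4: 10101 XOR 11101 = 01000
  pos 5: 10000 XOR 11101 = 01101
  pos 6: 11011 XOR 11101 = 00110
  pos 8: 11001 XOR 11101 = 00100
  pos 10: 10000 XOR 11101 = 01101
Remainder = 1101 (nonzero — an error is detected).

1101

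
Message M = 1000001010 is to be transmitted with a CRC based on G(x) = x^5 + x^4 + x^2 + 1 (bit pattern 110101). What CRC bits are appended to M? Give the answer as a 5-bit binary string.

10011

Append 5 zeros: 100000101000000. Divide by 110101 (XOR where the leading bit is 1):
  pos 0: 100000 XOR 110101 = 010101
  pos 1: 101011 XOR 110101 = 011110
  pos 2: 111100 XOR 110101 = 001001
  pos 4: 100110 XOR 110101 = 010011
  pos 5: 100110 XOR 110101 = 010011
  pos 6: 100110 XOR 110101 = 010011
  pos 7: 100110 XOR 110101 = 010011
  pos 8: 100110 XOR 110101 = 010011
  pos 9: 100110 XOR 110101 = 010011
Remainder (last 5 bits) = 10011. This is the CRC / FCS.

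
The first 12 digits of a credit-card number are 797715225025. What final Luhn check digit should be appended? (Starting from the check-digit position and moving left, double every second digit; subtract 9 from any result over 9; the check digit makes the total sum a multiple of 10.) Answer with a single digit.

Partial digits right→left: 5 2 0 5 2 2 5 1 7 7 9 7
Double every second digit counting from the check-digit position (so the 1st, 3rd, 5th, ... of the partial from the right).
  doubled (with −9 where >9): 1 0 4 1 5 9 → sum 20
  kept as-is: 2 5 2 1 7 7 → sum 24
Total = 20 + 24 = 44.
Check digit = (10 − (44 mod 10)) mod 10 = 6.

6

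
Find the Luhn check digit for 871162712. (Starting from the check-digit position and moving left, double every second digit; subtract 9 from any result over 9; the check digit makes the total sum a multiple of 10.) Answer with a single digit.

Partial digits right→left: 2 1 7 2 6 1 1 7 8
Double every second digit counting from the check-digit position (so the 1st, 3rd, 5th, ... of the partial from the right).
  doubled (with −9 where >9): 4 5 3 2 7 → sum 21
  kept as-is: 1 2 1 7 → sum 11
Total = 21 + 11 = 32.
Check digit = (10 − (32 mod 10)) mod 10 = 8.

8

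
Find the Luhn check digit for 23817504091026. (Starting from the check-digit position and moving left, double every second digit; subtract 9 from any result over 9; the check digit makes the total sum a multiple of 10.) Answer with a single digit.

1

Partial digits right→left: 6 2 0 1 9 0 4 0 5 7 1 8 3 2
Double every second digit counting from the check-digit position (so the 1st, 3rd, 5th, ... of the partial from the right).
  doubled (with −9 where >9): 3 0 9 8 1 2 6 → sum 29
  kept as-is: 2 1 0 0 7 8 2 → sum 20
Total = 29 + 20 = 49.
Check digit = (10 − (49 mod 10)) mod 10 = 1.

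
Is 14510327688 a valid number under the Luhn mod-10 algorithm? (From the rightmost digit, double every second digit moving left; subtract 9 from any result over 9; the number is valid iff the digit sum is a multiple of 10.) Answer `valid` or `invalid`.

From the right, keep odd positions and double even positions (subtract 9 from any doubled value over 9):
  doubled (positions 2,4,...): 7 5 6 2 8 → sum 28
  kept (positions 1,3,...): 8 6 2 0 5 1 → sum 22
Total = 50.
50 mod 10 = 0, so the number is valid.

valid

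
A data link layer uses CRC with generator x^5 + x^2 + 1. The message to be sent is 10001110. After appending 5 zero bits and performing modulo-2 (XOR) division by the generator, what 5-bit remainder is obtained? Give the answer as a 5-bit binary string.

Append 5 zeros: 1000111000000. Divide by 100101 (XOR where the leading bit is 1):
  pos 0: 100011 XOR 100101 = 000110
  pos 3: 110100 XOR 100101 = 010001
  pos 4: 100010 XOR 100101 = 000111
  pos 7: 111000 XOR 100101 = 011101
Remainder (last 5 bits) = 11101. This is the CRC / FCS.

11101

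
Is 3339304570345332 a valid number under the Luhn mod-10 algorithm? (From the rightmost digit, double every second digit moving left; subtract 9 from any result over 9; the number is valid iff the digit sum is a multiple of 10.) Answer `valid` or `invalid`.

valid

From the right, keep odd positions and double even positions (subtract 9 from any doubled value over 9):
  doubled (positions 2,4,...): 6 1 6 5 8 6 6 6 → sum 44
  kept (positions 1,3,...): 2 3 4 0 5 0 9 3 → sum 26
Total = 70.
70 mod 10 = 0, so the number is valid.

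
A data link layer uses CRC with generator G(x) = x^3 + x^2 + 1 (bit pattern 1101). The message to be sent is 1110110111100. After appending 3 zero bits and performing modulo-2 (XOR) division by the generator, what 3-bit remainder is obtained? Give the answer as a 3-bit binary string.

001

Append 3 zeros: 1110110111100000. Divide by 1101 (XOR where the leading bit is 1):
  pos 0: 1110 XOR 1101 = 0011
  pos 2: 1111 XOR 1101 = 0010
  pos 4: 1001 XOR 1101 = 0100
  pos 5: 1001 XOR 1101 = 0100
  pos 6: 1001 XOR 1101 = 0100
  pos 7: 1001 XOR 1101 = 0100
  pos 8: 1000 XOR 1101 = 0101
  pos 9: 1010 XOR 1101 = 0111
  pos 10: 1110 XOR 1101 = 0011
  pos 12: 1100 XOR 1101 = 0001
Remainder (last 3 bits) = 001. This is the CRC / FCS.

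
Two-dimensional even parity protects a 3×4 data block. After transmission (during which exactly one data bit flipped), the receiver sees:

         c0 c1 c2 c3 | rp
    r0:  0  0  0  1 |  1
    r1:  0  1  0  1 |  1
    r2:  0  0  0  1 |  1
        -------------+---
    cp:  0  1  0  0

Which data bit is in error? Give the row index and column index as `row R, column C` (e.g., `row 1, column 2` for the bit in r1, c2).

Recompute each row's even parity and compare to rp:
  r0: data parity 1, sent rp 1 → ok
  r1: data parity 0, sent rp 1 → mismatch
  r2: data parity 1, sent rp 1 → ok
Recompute each column's even parity and compare to cp:
  c0: data parity 0, sent cp 0 → ok
  c1: data parity 1, sent cp 1 → ok
  c2: data parity 0, sent cp 0 → ok
  c3: data parity 1, sent cp 0 → mismatch
Exactly one row (r1) and one column (c3) fail → the flipped bit is at their intersection.

row 1, column 3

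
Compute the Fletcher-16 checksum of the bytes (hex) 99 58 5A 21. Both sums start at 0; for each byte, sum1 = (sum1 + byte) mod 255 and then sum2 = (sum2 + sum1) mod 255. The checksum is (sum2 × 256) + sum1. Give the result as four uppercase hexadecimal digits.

456D

Running sums (mod 255):
  after byte 0 (99): sum1=153, sum2=153
  after byte 1 (58): sum1=241, sum2=139
  after byte 2 (5A): sum1=76, sum2=215
  after byte 3 (21): sum1=109, sum2=69
Checksum = sum2·256 + sum1 = 69·256 + 109 = 17773 = 0x456D.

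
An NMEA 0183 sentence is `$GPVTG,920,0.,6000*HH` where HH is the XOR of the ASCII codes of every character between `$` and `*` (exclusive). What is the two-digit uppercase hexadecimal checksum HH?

5D

XOR the ASCII codes of the payload characters:
  'G' = 0x47 → acc = 0x47
  'P' = 0x50 → acc = 0x17
  'V' = 0x56 → acc = 0x41
  'T' = 0x54 → acc = 0x15
  'G' = 0x47 → acc = 0x52
  ',' = 0x2C → acc = 0x7E
  '9' = 0x39 → acc = 0x47
  '2' = 0x32 → acc = 0x75
  '0' = 0x30 → acc = 0x45
  ',' = 0x2C → acc = 0x69
  '0' = 0x30 → acc = 0x59
  '.' = 0x2E → acc = 0x77
  ',' = 0x2C → acc = 0x5B
  '6' = 0x36 → acc = 0x6D
  '0' = 0x30 → acc = 0x5D
  '0' = 0x30 → acc = 0x6D
  '0' = 0x30 → acc = 0x5D
Checksum = 0x5D.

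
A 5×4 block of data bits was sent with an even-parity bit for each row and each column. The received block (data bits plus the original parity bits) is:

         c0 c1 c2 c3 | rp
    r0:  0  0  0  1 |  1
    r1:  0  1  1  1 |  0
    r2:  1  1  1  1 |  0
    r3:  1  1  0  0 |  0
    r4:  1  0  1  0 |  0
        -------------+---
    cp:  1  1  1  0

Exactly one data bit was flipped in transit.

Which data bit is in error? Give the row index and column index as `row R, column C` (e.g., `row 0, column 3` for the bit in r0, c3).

row 1, column 3

Recompute each row's even parity and compare to rp:
  r0: data parity 1, sent rp 1 → ok
  r1: data parity 1, sent rp 0 → mismatch
  r2: data parity 0, sent rp 0 → ok
  r3: data parity 0, sent rp 0 → ok
  r4: data parity 0, sent rp 0 → ok
Recompute each column's even parity and compare to cp:
  c0: data parity 1, sent cp 1 → ok
  c1: data parity 1, sent cp 1 → ok
  c2: data parity 1, sent cp 1 → ok
  c3: data parity 1, sent cp 0 → mismatch
Exactly one row (r1) and one column (c3) fail → the flipped bit is at their intersection.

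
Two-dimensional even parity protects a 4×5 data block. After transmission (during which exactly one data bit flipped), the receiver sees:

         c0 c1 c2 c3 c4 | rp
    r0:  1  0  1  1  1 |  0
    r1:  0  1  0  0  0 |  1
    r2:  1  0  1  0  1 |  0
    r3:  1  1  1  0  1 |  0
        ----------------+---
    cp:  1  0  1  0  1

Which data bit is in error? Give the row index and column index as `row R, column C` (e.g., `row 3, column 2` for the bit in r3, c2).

row 2, column 3

Recompute each row's even parity and compare to rp:
  r0: data parity 0, sent rp 0 → ok
  r1: data parity 1, sent rp 1 → ok
  r2: data parity 1, sent rp 0 → mismatch
  r3: data parity 0, sent rp 0 → ok
Recompute each column's even parity and compare to cp:
  c0: data parity 1, sent cp 1 → ok
  c1: data parity 0, sent cp 0 → ok
  c2: data parity 1, sent cp 1 → ok
  c3: data parity 1, sent cp 0 → mismatch
  c4: data parity 1, sent cp 1 → ok
Exactly one row (r2) and one column (c3) fail → the flipped bit is at their intersection.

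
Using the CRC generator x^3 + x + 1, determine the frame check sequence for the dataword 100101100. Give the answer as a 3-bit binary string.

Append 3 zeros: 100101100000. Divide by 1011 (XOR where the leading bit is 1):
  pos 0: 1001 XOR 1011 = 0010
  pos 2: 1001 XOR 1011 = 0010
  pos 4: 1010 XOR 1011 = 0001
  pos 7: 1000 XOR 1011 = 0011
Remainder (last 3 bits) = 110. This is the CRC / FCS.

110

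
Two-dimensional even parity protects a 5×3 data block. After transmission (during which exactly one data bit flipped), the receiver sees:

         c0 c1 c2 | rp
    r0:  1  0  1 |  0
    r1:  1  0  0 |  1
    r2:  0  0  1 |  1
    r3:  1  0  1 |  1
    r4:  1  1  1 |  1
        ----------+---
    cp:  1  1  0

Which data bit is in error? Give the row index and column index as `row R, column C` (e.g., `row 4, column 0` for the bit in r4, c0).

row 3, column 0

Recompute each row's even parity and compare to rp:
  r0: data parity 0, sent rp 0 → ok
  r1: data parity 1, sent rp 1 → ok
  r2: data parity 1, sent rp 1 → ok
  r3: data parity 0, sent rp 1 → mismatch
  r4: data parity 1, sent rp 1 → ok
Recompute each column's even parity and compare to cp:
  c0: data parity 0, sent cp 1 → mismatch
  c1: data parity 1, sent cp 1 → ok
  c2: data parity 0, sent cp 0 → ok
Exactly one row (r3) and one column (c0) fail → the flipped bit is at their intersection.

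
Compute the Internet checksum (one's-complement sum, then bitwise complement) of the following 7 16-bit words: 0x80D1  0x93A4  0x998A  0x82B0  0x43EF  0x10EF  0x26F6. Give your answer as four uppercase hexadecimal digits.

One's-complement addition (fold any carry out of bit 15 back into bit 0):
  0x80D1 + 0x93A4 = 0x11475 → wrap carry → 0x1476
  0x1476 + 0x998A = 0x0AE00
  0xAE00 + 0x82B0 = 0x130B0 → wrap carry → 0x30B1
  0x30B1 + 0x43EF = 0x074A0
  0x74A0 + 0x10EF = 0x0858F
  0x858F + 0x26F6 = 0x0AC85
One's-complement sum = 0xAC85.
Checksum = ~0xAC85 & 0xFFFF = 0x537A.

537A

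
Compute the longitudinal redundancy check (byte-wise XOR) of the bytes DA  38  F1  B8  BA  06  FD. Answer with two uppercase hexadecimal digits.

XOR the bytes together:
  start with 0xDA
  0xDA ⊕ 0x38 = 0xE2
  0xE2 ⊕ 0xF1 = 0x13
  0x13 ⊕ 0xB8 = 0xAB
  0xAB ⊕ 0xBA = 0x11
  0x11 ⊕ 0x06 = 0x17
  0x17 ⊕ 0xFD = 0xEA

EA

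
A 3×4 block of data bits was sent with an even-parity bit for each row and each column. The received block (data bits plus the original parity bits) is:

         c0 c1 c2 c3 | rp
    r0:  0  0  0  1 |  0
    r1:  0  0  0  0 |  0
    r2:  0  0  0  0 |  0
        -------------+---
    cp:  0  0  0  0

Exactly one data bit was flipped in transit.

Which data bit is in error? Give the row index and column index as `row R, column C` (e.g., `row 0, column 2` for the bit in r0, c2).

row 0, column 3

Recompute each row's even parity and compare to rp:
  r0: data parity 1, sent rp 0 → mismatch
  r1: data parity 0, sent rp 0 → ok
  r2: data parity 0, sent rp 0 → ok
Recompute each column's even parity and compare to cp:
  c0: data parity 0, sent cp 0 → ok
  c1: data parity 0, sent cp 0 → ok
  c2: data parity 0, sent cp 0 → ok
  c3: data parity 1, sent cp 0 → mismatch
Exactly one row (r0) and one column (c3) fail → the flipped bit is at their intersection.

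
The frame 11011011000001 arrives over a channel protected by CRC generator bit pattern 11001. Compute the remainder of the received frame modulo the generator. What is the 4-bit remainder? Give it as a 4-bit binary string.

0011

Modulo-2 division of 11011011000001 by 11001:
  pos 0: 11011 XOR 11001 = 00010
  pos 3: 10011 XOR 11001 = 01010
  pos 4: 10100 XOR 11001 = 01101
  pos 5: 11010 XOR 11001 = 00011
  pos 8: 11000 XOR 11001 = 00001
Remainder = 0011 (nonzero — an error is detected).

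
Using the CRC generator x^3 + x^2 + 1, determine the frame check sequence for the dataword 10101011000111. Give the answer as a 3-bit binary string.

110

Append 3 zeros: 10101011000111000. Divide by 1101 (XOR where the leading bit is 1):
  pos 0: 1010 XOR 1101 = 0111
  pos 1: 1111 XOR 1101 = 0010
  pos 3: 1001 XOR 1101 = 0100
  pos 4: 1001 XOR 1101 = 0100
  pos 5: 1000 XOR 1101 = 0101
  pos 6: 1010 XOR 1101 = 0111
  pos 7: 1110 XOR 1101 = 0011
  pos 9: 1111 XOR 1101 = 0010
  pos 11: 1010 XOR 1101 = 0111
  pos 12: 1110 XOR 1101 = 0011
Remainder (last 3 bits) = 110. This is the CRC / FCS.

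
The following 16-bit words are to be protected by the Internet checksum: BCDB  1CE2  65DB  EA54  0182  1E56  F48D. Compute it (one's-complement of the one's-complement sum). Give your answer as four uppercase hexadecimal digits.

C1AB

One's-complement addition (fold any carry out of bit 15 back into bit 0):
  0xBCDB + 0x1CE2 = 0x0D9BD
  0xD9BD + 0x65DB = 0x13F98 → wrap carry → 0x3F99
  0x3F99 + 0xEA54 = 0x129ED → wrap carry → 0x29EE
  0x29EE + 0x0182 = 0x02B70
  0x2B70 + 0x1E56 = 0x049C6
  0x49C6 + 0xF48D = 0x13E53 → wrap carry → 0x3E54
One's-complement sum = 0x3E54.
Checksum = ~0x3E54 & 0xFFFF = 0xC1AB.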